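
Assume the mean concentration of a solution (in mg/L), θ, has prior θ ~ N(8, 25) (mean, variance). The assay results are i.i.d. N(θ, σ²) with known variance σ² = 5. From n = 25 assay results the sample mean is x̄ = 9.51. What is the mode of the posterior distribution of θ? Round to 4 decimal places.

θ̂_MAP = 9.4980

n = 25, x̄ = 9.51.
For a Normal prior and Normal likelihood with known variance, the posterior is Normal; its mode equals its mean, the precision-weighted average.
Prior precision 1/σ₀² = 1/25 = 0.04; data precision n/σ² = 25/5 = 5.
θ̂ = (0.04·8 + 5·9.51) / (0.04 + 5) = 47.87/5.04 = 4787/504 ≈ 9.4980.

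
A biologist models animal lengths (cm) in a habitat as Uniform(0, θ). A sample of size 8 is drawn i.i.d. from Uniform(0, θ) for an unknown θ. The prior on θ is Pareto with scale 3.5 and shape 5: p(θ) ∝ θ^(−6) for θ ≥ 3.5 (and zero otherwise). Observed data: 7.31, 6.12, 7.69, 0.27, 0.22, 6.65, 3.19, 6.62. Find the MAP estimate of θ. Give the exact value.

The Uniform(0, θ) likelihood is θ^(−n) for θ ≥ max(xᵢ), zero otherwise. Here max(xᵢ) = 7.69.
Posterior ∝ θ^(−6) · θ^(−8) = θ^(−14) on θ ≥ max(3.5, 7.69) = 7.69.
This density is strictly decreasing in θ, so the posterior mode lies at the lower boundary of the support.

θ̂_MAP = 7.69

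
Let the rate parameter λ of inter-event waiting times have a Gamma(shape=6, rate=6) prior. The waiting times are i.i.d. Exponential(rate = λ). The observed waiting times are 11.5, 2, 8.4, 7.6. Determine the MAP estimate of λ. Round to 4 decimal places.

λ̂_MAP = 0.2535

The Exponential(rate=λ) likelihood is ∝ λ^n e^(−λΣtᵢ). Here n = 4 and Σtᵢ = 11.5 + 2 + 8.4 + 7.6 = 29.5.
Posterior ∝ λ^5e^(−6λ) · λ^4e^(−29.5λ) = λ^9e^(−35.5λ), i.e. Gamma(10, 35.5).
Mode = (a−1)/b = 9/35.5 ≈ 0.2535.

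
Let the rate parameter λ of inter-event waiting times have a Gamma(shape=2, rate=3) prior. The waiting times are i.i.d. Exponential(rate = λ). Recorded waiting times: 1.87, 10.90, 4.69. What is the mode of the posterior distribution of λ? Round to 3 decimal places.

The Exponential(rate=λ) likelihood is ∝ λ^n e^(−λΣtᵢ). Here n = 3 and Σtᵢ = 1.87 + 10.90 + 4.69 = 17.46.
Posterior ∝ λe^(−3λ) · λ^3e^(−17.46λ) = λ^4e^(−20.46λ), i.e. Gamma(5, 20.46).
Mode = (a−1)/b = 4/20.46 ≈ 0.196.

λ̂_MAP = 0.196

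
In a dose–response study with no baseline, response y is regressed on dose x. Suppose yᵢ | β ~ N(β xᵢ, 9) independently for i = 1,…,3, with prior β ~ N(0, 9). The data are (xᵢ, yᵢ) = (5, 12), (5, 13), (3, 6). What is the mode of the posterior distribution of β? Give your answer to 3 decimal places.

β̂_MAP = 2.383

log p(β | y) = −Σ(yᵢ − βxᵢ)²/(2·9) − β²/(2·9) + const.
Setting the derivative to zero: Σxᵢ(yᵢ − βxᵢ)/9 − β/9 = 0, so β = Σxᵢyᵢ / (Σxᵢ² + σ²/τ²).
Σxᵢyᵢ = 5·12 + 5·13 + 3·6 = 143; Σxᵢ² = 59; σ²/τ² = 1.
β̂_MAP = 143 / (59 + 1) = 143/60 ≈ 2.383.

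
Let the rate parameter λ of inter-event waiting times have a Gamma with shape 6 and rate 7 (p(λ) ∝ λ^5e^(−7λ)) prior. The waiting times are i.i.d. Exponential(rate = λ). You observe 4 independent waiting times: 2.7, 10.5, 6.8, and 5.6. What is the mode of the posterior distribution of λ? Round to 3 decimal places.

λ̂_MAP = 0.276

The Exponential(rate=λ) likelihood is ∝ λ^n e^(−λΣtᵢ). Here n = 4 and Σtᵢ = 2.7 + 10.5 + 6.8 + 5.6 = 25.6.
Posterior ∝ λ^5e^(−7λ) · λ^4e^(−25.6λ) = λ^9e^(−32.6λ), i.e. Gamma(10, 32.6).
Mode = (a−1)/b = 9/32.6 ≈ 0.276.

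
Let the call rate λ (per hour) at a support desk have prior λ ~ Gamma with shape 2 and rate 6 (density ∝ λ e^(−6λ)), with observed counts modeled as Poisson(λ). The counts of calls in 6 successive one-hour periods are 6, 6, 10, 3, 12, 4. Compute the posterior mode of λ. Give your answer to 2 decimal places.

λ̂_MAP = 3.50

Σxᵢ = 6+6+10+3+12+4 = 41, with n = 6.
Posterior ∝ λe^(−6λ) · λ^41e^(−6λ) = λ^42e^(−12λ), i.e. Gamma(shape=43, rate=12).
The mode of a Gamma(a, b) with a ≥ 1 (shape–rate) is (a−1)/b = 42/12 ≈ 3.50.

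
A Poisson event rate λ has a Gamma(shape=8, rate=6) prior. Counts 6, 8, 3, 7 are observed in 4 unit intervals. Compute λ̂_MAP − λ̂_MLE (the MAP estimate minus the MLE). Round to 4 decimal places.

MAP − MLE = -2.9000

Σxᵢ = 24. Posterior is Gamma(32, 10); MAP = (32−1)/10 = 31/10 ≈ 3.10000.
MLE = x̄ = 24/4 ≈ 6.00000.
Difference = 31/10 − 24/4 = -29/10 ≈ -2.9000.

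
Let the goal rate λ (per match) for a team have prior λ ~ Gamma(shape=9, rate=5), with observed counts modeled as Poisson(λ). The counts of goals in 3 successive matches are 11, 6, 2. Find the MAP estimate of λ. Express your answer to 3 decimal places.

λ̂_MAP = 3.375

Σxᵢ = 11+6+2 = 19, with n = 3.
Posterior ∝ λ^8e^(−5λ) · λ^19e^(−3λ) = λ^27e^(−8λ), i.e. Gamma(shape=28, rate=8).
The mode of a Gamma(a, b) with a ≥ 1 (shape–rate) is (a−1)/b = 27/8 ≈ 3.375.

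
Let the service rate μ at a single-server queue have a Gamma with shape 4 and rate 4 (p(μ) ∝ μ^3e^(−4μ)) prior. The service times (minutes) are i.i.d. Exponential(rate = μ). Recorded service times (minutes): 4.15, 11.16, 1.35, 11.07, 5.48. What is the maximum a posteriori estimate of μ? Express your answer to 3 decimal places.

μ̂_MAP = 0.215

The Exponential(rate=μ) likelihood is ∝ μ^n e^(−μΣtᵢ). Here n = 5 and Σtᵢ = 4.15 + 11.16 + 1.35 + 11.07 + 5.48 = 33.21.
Posterior ∝ μ^3e^(−4μ) · μ^5e^(−33.21μ) = μ^8e^(−37.21μ), i.e. Gamma(9, 37.21).
Mode = (a−1)/b = 8/37.21 ≈ 0.215.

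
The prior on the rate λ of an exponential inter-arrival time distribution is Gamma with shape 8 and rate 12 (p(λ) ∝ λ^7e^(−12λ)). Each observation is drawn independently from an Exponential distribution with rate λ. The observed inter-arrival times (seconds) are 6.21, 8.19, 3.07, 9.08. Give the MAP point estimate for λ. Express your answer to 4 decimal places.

The Exponential(rate=λ) likelihood is ∝ λ^n e^(−λΣtᵢ). Here n = 4 and Σtᵢ = 6.21 + 8.19 + 3.07 + 9.08 = 26.55.
Posterior ∝ λ^7e^(−12λ) · λ^4e^(−26.55λ) = λ^11e^(−38.55λ), i.e. Gamma(12, 38.55).
Mode = (a−1)/b = 11/38.55 ≈ 0.2853.

λ̂_MAP = 0.2853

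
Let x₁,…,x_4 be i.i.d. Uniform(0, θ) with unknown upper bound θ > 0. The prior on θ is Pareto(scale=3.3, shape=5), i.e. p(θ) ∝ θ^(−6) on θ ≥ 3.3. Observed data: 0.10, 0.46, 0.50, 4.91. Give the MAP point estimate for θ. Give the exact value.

The Uniform(0, θ) likelihood is θ^(−n) for θ ≥ max(xᵢ), zero otherwise. Here max(xᵢ) = 4.91.
Posterior ∝ θ^(−6) · θ^(−4) = θ^(−10) on θ ≥ max(3.3, 4.91) = 4.91.
This density is strictly decreasing in θ, so the posterior mode lies at the lower boundary of the support.

θ̂_MAP = 4.91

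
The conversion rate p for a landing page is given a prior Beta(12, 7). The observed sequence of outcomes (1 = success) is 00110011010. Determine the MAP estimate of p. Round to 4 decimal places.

p̂_MAP = 0.5714

Prior: Beta(12, 7).
Data: 5 successes in 11 trials (from the sequence). The binomial likelihood contributes p^5(1−p)^6, so the posterior is Beta(12+5, 7+6) = Beta(17, 13).
For Beta(a, b) with a, b > 1 the mode is (a−1)/(a+b−2) = 16/28 ≈ 0.5714.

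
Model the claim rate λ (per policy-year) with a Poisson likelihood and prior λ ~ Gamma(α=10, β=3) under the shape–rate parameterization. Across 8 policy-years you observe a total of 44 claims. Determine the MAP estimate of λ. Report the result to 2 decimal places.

λ̂_MAP = 4.82

Σxᵢ = 44, n = 8.
Posterior ∝ λ^9e^(−3λ) · λ^44e^(−8λ) = λ^53e^(−11λ), i.e. Gamma(shape=54, rate=11).
The mode of a Gamma(a, b) with a ≥ 1 (shape–rate) is (a−1)/b = 53/11 ≈ 4.82.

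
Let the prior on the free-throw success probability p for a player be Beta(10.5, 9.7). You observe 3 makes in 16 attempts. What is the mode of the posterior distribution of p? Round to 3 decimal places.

Prior: Beta(10.5, 9.7).
Data: 3 successes in 16 trials. The binomial likelihood contributes p^3(1−p)^13, so the posterior is Beta(10.5+3, 9.7+13) = Beta(13.5, 22.7).
For Beta(a, b) with a, b > 1 the mode is (a−1)/(a+b−2) = 12.5/34.2 ≈ 0.365.

p̂_MAP = 0.365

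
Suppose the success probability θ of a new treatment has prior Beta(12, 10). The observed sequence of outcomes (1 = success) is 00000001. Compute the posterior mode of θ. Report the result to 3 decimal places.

θ̂_MAP = 0.429

Prior: Beta(12, 10).
Data: 1 success in 8 trials (from the sequence). The binomial likelihood contributes θ(1−θ)^7, so the posterior is Beta(12+1, 10+7) = Beta(13, 17).
For Beta(a, b) with a, b > 1 the mode is (a−1)/(a+b−2) = 12/28 ≈ 0.429.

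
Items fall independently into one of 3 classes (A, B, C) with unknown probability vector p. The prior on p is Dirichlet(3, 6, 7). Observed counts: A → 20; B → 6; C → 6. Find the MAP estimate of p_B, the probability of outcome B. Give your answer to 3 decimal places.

The posterior is Dirichlet(αᵢ + nᵢ) = Dirichlet(23, 12, 13).
For a Dirichlet(a₁,…,a_K) with all aᵢ > 1, the mode has j-th component (aⱼ − 1)/(Σaᵢ − K).
Here Σaᵢ = 48 and K = 3, so p_B = (12 − 1)/(48 − 3) = 11/45 ≈ 0.244.

MAP estimate of p_B = 0.244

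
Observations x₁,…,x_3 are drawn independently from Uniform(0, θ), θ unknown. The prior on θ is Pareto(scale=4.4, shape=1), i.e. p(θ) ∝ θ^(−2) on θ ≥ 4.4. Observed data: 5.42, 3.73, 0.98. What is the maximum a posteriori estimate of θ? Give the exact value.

The Uniform(0, θ) likelihood is θ^(−n) for θ ≥ max(xᵢ), zero otherwise. Here max(xᵢ) = 5.42.
Posterior ∝ θ^(−2) · θ^(−3) = θ^(−5) on θ ≥ max(4.4, 5.42) = 5.42.
This density is strictly decreasing in θ, so the posterior mode lies at the lower boundary of the support.

θ̂_MAP = 5.42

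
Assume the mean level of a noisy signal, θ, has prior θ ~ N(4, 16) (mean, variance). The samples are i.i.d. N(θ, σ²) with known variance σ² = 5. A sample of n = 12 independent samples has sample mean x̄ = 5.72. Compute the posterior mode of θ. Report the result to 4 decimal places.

n = 12, x̄ = 5.72.
For a Normal prior and Normal likelihood with known variance, the posterior is Normal; its mode equals its mean, the precision-weighted average.
Prior precision 1/σ₀² = 1/16 = 0.0625; data precision n/σ² = 12/5 = 2.4.
θ̂ = (0.0625·4 + 2.4·5.72) / (0.0625 + 2.4) = 13.978/2.4625 = 27956/4925 ≈ 5.6763.

θ̂_MAP = 5.6763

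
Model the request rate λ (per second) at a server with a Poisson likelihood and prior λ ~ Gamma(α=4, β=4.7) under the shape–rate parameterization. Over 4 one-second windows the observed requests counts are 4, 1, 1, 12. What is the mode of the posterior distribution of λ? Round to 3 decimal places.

λ̂_MAP = 2.414

Σxᵢ = 4+1+1+12 = 18, with n = 4.
Posterior ∝ λ^3e^(−4.7λ) · λ^18e^(−4λ) = λ^21e^(−8.7λ), i.e. Gamma(shape=22, rate=8.7).
The mode of a Gamma(a, b) with a ≥ 1 (shape–rate) is (a−1)/b = 21/8.7 ≈ 2.414.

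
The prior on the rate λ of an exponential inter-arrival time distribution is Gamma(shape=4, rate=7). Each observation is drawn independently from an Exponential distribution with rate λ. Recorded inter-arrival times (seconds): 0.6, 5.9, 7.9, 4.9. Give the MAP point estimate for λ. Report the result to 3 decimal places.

λ̂_MAP = 0.266

The Exponential(rate=λ) likelihood is ∝ λ^n e^(−λΣtᵢ). Here n = 4 and Σtᵢ = 0.6 + 5.9 + 7.9 + 4.9 = 19.3.
Posterior ∝ λ^3e^(−7λ) · λ^4e^(−19.3λ) = λ^7e^(−26.3λ), i.e. Gamma(8, 26.3).
Mode = (a−1)/b = 7/26.3 ≈ 0.266.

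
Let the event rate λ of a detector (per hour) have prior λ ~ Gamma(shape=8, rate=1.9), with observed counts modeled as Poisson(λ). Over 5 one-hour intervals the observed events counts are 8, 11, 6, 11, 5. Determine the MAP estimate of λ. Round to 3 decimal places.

Σxᵢ = 8+11+6+11+5 = 41, with n = 5.
Posterior ∝ λ^7e^(−1.9λ) · λ^41e^(−5λ) = λ^48e^(−6.9λ), i.e. Gamma(shape=49, rate=6.9).
The mode of a Gamma(a, b) with a ≥ 1 (shape–rate) is (a−1)/b = 48/6.9 ≈ 6.957.

λ̂_MAP = 6.957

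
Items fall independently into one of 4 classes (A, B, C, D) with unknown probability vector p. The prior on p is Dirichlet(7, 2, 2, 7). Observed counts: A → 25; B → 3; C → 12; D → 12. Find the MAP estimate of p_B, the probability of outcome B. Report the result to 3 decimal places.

The posterior is Dirichlet(αᵢ + nᵢ) = Dirichlet(32, 5, 14, 19).
For a Dirichlet(a₁,…,a_K) with all aᵢ > 1, the mode has j-th component (aⱼ − 1)/(Σaᵢ − K).
Here Σaᵢ = 70 and K = 4, so p_B = (5 − 1)/(70 − 4) = 4/66 ≈ 0.061.

MAP estimate of p_B = 0.061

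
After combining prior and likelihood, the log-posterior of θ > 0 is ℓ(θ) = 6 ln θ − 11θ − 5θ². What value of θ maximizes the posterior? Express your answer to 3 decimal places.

ℓ'(θ) = 6/θ − 11 − 10θ. Setting this to zero and multiplying by θ: 10θ² + 11θ − 6 = 0.
θ = (−11 + √(11² + 4·10·6)) / (2·10) = (−11 + √361) / 20 = (−11 + 19)/20 = 2/5.
ℓ''(θ) = −6/θ² − 10 < 0, confirming a maximum.

θ̂_MAP = 0.400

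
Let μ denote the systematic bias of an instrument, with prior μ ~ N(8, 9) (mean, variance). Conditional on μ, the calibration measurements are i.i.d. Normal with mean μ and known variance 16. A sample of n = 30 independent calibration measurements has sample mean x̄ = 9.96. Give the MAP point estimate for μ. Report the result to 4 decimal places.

n = 30, x̄ = 9.96.
For a Normal prior and Normal likelihood with known variance, the posterior is Normal; its mode equals its mean, the precision-weighted average.
Prior precision 1/σ₀² = 1/9; data precision n/σ² = 30/16 = 1.875.
μ̂ = ((1/9)·8 + 1.875·9.96) / (1/9 + 1.875) = (7043/360)/(143/72) = 7043/715 ≈ 9.8503.

μ̂_MAP = 9.8503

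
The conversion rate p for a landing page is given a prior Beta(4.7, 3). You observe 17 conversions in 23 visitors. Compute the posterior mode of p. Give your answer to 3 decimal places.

p̂_MAP = 0.721

Prior: Beta(4.7, 3).
Data: 17 successes in 23 trials. The binomial likelihood contributes p^17(1−p)^6, so the posterior is Beta(4.7+17, 3+6) = Beta(21.7, 9).
For Beta(a, b) with a, b > 1 the mode is (a−1)/(a+b−2) = 20.7/28.7 ≈ 0.721.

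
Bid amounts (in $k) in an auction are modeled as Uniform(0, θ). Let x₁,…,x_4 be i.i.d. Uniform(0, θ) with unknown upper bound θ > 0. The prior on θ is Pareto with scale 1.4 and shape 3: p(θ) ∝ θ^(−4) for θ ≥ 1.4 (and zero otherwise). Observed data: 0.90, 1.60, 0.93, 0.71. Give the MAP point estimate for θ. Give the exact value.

The Uniform(0, θ) likelihood is θ^(−n) for θ ≥ max(xᵢ), zero otherwise. Here max(xᵢ) = 1.60.
Posterior ∝ θ^(−4) · θ^(−4) = θ^(−8) on θ ≥ max(1.4, 1.60) = 1.60.
This density is strictly decreasing in θ, so the posterior mode lies at the lower boundary of the support.

θ̂_MAP = 1.60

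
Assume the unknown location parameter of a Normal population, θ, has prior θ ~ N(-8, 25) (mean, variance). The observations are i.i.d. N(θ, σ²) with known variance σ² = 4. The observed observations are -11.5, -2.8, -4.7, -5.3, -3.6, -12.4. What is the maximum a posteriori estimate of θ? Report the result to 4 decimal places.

θ̂_MAP = -6.7500

n = 6; x̄ = ((-11.5) + (-2.8) + (-4.7) + (-5.3) + (-3.6) + (-12.4))/6 = -40.3/6 = -403/60 ≈ -6.7167.
For a Normal prior and Normal likelihood with known variance, the posterior is Normal; its mode equals its mean, the precision-weighted average.
Prior precision 1/σ₀² = 1/25 = 0.04; data precision n/σ² = 6/4 = 1.5.
θ̂ = (0.04·(-8) + 1.5·(-403/60)) / (0.04 + 1.5) = (-10.395)/1.54 = -6.7500.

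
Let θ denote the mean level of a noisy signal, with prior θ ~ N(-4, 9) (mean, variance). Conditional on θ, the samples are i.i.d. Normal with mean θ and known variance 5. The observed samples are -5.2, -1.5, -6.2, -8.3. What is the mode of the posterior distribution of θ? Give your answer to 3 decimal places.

θ̂_MAP = -5.141

n = 4; x̄ = ((-5.2) + (-1.5) + (-6.2) + (-8.3))/4 = -21.2/4 = -5.3.
For a Normal prior and Normal likelihood with known variance, the posterior is Normal; its mode equals its mean, the precision-weighted average.
Prior precision 1/σ₀² = 1/9; data precision n/σ² = 4/5 = 0.8.
θ̂ = ((1/9)·(-4) + 0.8·(-5.3)) / (1/9 + 0.8) = (-1054/225)/(41/45) = -1054/205 ≈ -5.141.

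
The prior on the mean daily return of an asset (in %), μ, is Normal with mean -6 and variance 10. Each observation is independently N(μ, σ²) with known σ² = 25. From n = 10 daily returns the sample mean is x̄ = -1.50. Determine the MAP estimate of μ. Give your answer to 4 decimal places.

μ̂_MAP = -2.4000

n = 10, x̄ = -1.50.
For a Normal prior and Normal likelihood with known variance, the posterior is Normal; its mode equals its mean, the precision-weighted average.
Prior precision 1/σ₀² = 1/10 = 0.1; data precision n/σ² = 10/25 = 0.4.
μ̂ = (0.1·(-6) + 0.4·(-1.5)) / (0.1 + 0.4) = (-1.2)/0.5 = -2.4000.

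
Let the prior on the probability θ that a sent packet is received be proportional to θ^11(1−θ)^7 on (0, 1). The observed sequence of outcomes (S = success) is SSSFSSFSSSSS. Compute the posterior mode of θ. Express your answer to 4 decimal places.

The prior density ∝ θ^11(1−θ)^7 is the kernel of Beta(12, 8).
Data: 10 successes in 12 trials (from the sequence). The binomial likelihood contributes θ^10(1−θ)^2, so the posterior is Beta(12+10, 8+2) = Beta(22, 10).
For Beta(a, b) with a, b > 1 the mode is (a−1)/(a+b−2) = 21/30 ≈ 0.7000.

θ̂_MAP = 0.7000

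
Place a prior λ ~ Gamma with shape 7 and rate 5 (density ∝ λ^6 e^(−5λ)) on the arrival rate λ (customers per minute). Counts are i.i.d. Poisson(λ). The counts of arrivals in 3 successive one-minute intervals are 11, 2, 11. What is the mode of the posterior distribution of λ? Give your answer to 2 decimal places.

Σxᵢ = 11+2+11 = 24, with n = 3.
Posterior ∝ λ^6e^(−5λ) · λ^24e^(−3λ) = λ^30e^(−8λ), i.e. Gamma(shape=31, rate=8).
The mode of a Gamma(a, b) with a ≥ 1 (shape–rate) is (a−1)/b = 30/8 ≈ 3.75.

λ̂_MAP = 3.75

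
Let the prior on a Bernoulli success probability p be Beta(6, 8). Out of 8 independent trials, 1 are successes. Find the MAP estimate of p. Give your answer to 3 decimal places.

Prior: Beta(6, 8).
Data: 1 success in 8 trials. The binomial likelihood contributes p(1−p)^7, so the posterior is Beta(6+1, 8+7) = Beta(7, 15).
For Beta(a, b) with a, b > 1 the mode is (a−1)/(a+b−2) = 6/20 ≈ 0.300.

p̂_MAP = 0.300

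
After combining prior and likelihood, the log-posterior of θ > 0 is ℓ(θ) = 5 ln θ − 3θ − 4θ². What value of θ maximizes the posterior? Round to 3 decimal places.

ℓ'(θ) = 5/θ − 3 − 8θ. Setting this to zero and multiplying by θ: 8θ² + 3θ − 5 = 0.
θ = (−3 + √(3² + 4·8·5)) / (2·8) = (−3 + √169) / 16 = (−3 + 13)/16 = 5/8.
ℓ''(θ) = −5/θ² − 8 < 0, confirming a maximum.

θ̂_MAP = 0.625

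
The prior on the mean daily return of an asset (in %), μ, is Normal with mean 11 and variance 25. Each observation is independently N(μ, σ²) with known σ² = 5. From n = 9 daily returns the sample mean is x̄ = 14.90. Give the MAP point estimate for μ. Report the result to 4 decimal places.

n = 9, x̄ = 14.90.
For a Normal prior and Normal likelihood with known variance, the posterior is Normal; its mode equals its mean, the precision-weighted average.
Prior precision 1/σ₀² = 1/25 = 0.04; data precision n/σ² = 9/5 = 1.8.
μ̂ = (0.04·11 + 1.8·14.9) / (0.04 + 1.8) = 27.26/1.84 = 1363/92 ≈ 14.8152.

μ̂_MAP = 14.8152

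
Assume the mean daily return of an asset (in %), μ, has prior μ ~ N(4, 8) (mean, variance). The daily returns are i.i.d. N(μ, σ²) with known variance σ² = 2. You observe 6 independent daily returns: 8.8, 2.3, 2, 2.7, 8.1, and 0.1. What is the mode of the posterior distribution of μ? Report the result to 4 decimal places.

μ̂_MAP = 4.0000

n = 6; x̄ = (8.8 + 2.3 + 2 + 2.7 + 8.1 + 0.1)/6 = 24/6 = 4.
For a Normal prior and Normal likelihood with known variance, the posterior is Normal; its mode equals its mean, the precision-weighted average.
Prior precision 1/σ₀² = 1/8 = 0.125; data precision n/σ² = 6/2 = 3.
μ̂ = (0.125·4 + 3·4) / (0.125 + 3) = 12.5/3.125 = 4.0000.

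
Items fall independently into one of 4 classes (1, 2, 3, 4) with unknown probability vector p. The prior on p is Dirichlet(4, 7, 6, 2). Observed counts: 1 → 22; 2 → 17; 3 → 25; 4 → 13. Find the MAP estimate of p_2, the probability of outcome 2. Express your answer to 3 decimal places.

The posterior is Dirichlet(αᵢ + nᵢ) = Dirichlet(26, 24, 31, 15).
For a Dirichlet(a₁,…,a_K) with all aᵢ > 1, the mode has j-th component (aⱼ − 1)/(Σaᵢ − K).
Here Σaᵢ = 96 and K = 4, so p_2 = (24 − 1)/(96 − 4) = 23/92 ≈ 0.250.

MAP estimate: 0.250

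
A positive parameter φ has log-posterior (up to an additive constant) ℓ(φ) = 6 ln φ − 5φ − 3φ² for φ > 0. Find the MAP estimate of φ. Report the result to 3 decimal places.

φ̂_MAP = 0.667

ℓ'(φ) = 6/φ − 5 − 6φ. Setting this to zero and multiplying by φ: 6φ² + 5φ − 6 = 0.
φ = (−5 + √(5² + 4·6·6)) / (2·6) = (−5 + √169) / 12 = (−5 + 13)/12 = 2/3.
ℓ''(φ) = −6/φ² − 6 < 0, confirming a maximum.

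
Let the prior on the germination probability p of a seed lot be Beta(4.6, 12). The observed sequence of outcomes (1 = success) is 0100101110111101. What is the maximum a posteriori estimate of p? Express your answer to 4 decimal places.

Prior: Beta(4.6, 12).
Data: 10 successes in 16 trials (from the sequence). The binomial likelihood contributes p^10(1−p)^6, so the posterior is Beta(4.6+10, 12+6) = Beta(14.6, 18).
For Beta(a, b) with a, b > 1 the mode is (a−1)/(a+b−2) = 13.6/30.6 ≈ 0.4444.

p̂_MAP = 0.4444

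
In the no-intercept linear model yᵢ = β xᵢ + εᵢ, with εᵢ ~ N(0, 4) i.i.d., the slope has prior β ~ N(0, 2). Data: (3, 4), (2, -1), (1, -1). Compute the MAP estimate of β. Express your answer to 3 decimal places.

β̂_MAP = 0.563

log p(β | y) = −Σ(yᵢ − βxᵢ)²/(2·4) − β²/(2·2) + const.
Setting the derivative to zero: Σxᵢ(yᵢ − βxᵢ)/4 − β/2 = 0, so β = Σxᵢyᵢ / (Σxᵢ² + σ²/τ²).
Σxᵢyᵢ = 3·4 + 2·(-1) + 1·(-1) = 9; Σxᵢ² = 14; σ²/τ² = 2.
β̂_MAP = 9 / (14 + 2) = 9/16 ≈ 0.563.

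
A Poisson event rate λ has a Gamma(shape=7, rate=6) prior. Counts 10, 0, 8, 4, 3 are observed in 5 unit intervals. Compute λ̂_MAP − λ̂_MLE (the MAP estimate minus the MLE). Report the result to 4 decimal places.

MAP − MLE = -2.1818

Σxᵢ = 25. Posterior is Gamma(32, 11); MAP = (32−1)/11 = 31/11 ≈ 2.81818.
MLE = x̄ = 25/5 ≈ 5.00000.
Difference = 31/11 − 25/5 = -24/11 ≈ -2.1818.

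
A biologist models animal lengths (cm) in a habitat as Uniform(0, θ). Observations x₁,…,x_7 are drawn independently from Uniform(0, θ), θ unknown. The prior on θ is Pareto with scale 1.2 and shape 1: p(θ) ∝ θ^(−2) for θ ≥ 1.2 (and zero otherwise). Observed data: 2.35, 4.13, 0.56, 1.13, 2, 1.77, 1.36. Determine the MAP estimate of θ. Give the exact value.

θ̂_MAP = 4.13

The Uniform(0, θ) likelihood is θ^(−n) for θ ≥ max(xᵢ), zero otherwise. Here max(xᵢ) = 4.13.
Posterior ∝ θ^(−2) · θ^(−7) = θ^(−9) on θ ≥ max(1.2, 4.13) = 4.13.
This density is strictly decreasing in θ, so the posterior mode lies at the lower boundary of the support.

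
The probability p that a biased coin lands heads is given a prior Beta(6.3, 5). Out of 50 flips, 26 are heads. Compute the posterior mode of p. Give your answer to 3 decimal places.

p̂_MAP = 0.528

Prior: Beta(6.3, 5).
Data: 26 successes in 50 trials. The binomial likelihood contributes p^26(1−p)^24, so the posterior is Beta(6.3+26, 5+24) = Beta(32.3, 29).
For Beta(a, b) with a, b > 1 the mode is (a−1)/(a+b−2) = 31.3/59.3 ≈ 0.528.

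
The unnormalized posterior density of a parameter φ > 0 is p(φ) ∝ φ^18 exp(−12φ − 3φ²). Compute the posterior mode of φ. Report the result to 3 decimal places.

φ̂_MAP = 1.000

ℓ'(φ) = 18/φ − 12 − 6φ. Setting this to zero and multiplying by φ: 6φ² + 12φ − 18 = 0.
φ = (−12 + √(12² + 4·6·18)) / (2·6) = (−12 + √576) / 12 = (−12 + 24)/12 = 1.
ℓ''(φ) = −18/φ² − 6 < 0, confirming a maximum.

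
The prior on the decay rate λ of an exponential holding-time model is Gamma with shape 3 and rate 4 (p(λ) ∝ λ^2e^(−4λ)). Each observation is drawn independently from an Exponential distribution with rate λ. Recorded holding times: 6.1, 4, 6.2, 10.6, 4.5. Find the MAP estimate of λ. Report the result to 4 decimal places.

λ̂_MAP = 0.1977

The Exponential(rate=λ) likelihood is ∝ λ^n e^(−λΣtᵢ). Here n = 5 and Σtᵢ = 6.1 + 4 + 6.2 + 10.6 + 4.5 = 31.4.
Posterior ∝ λ^2e^(−4λ) · λ^5e^(−31.4λ) = λ^7e^(−35.4λ), i.e. Gamma(8, 35.4).
Mode = (a−1)/b = 7/35.4 ≈ 0.1977.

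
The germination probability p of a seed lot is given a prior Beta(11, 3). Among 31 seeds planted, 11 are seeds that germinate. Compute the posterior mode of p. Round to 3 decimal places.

Prior: Beta(11, 3).
Data: 11 successes in 31 trials. The binomial likelihood contributes p^11(1−p)^20, so the posterior is Beta(11+11, 3+20) = Beta(22, 23).
For Beta(a, b) with a, b > 1 the mode is (a−1)/(a+b−2) = 21/43 ≈ 0.488.

p̂_MAP = 0.488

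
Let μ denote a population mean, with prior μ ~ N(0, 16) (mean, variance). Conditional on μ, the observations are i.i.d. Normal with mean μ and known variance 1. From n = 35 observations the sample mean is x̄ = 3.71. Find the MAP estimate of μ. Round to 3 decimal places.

n = 35, x̄ = 3.71.
For a Normal prior and Normal likelihood with known variance, the posterior is Normal; its mode equals its mean, the precision-weighted average.
Prior precision 1/σ₀² = 1/16 = 0.0625; data precision n/σ² = 35/1 = 35.
μ̂ = (0.0625·0 + 35·3.71) / (0.0625 + 35) = 129.85/35.0625 = 10388/2805 ≈ 3.703.

μ̂_MAP = 3.703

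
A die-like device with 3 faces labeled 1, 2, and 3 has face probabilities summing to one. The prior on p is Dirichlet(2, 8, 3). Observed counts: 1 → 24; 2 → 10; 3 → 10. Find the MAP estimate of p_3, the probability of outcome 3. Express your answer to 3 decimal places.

MAP estimate: 0.222

The posterior is Dirichlet(αᵢ + nᵢ) = Dirichlet(26, 18, 13).
For a Dirichlet(a₁,…,a_K) with all aᵢ > 1, the mode has j-th component (aⱼ − 1)/(Σaᵢ − K).
Here Σaᵢ = 57 and K = 3, so p_3 = (13 − 1)/(57 − 3) = 12/54 ≈ 0.222.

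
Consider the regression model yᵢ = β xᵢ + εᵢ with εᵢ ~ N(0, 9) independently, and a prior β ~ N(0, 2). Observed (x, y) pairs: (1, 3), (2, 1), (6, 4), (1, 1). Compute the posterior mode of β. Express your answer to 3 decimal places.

β̂_MAP = 0.645

log p(β | y) = −Σ(yᵢ − βxᵢ)²/(2·9) − β²/(2·2) + const.
Setting the derivative to zero: Σxᵢ(yᵢ − βxᵢ)/9 − β/2 = 0, so β = Σxᵢyᵢ / (Σxᵢ² + σ²/τ²).
Σxᵢyᵢ = 1·3 + 2·1 + 6·4 + 1·1 = 30; Σxᵢ² = 42; σ²/τ² = 4.5.
β̂_MAP = 30 / (42 + 4.5) = 30/46.5 ≈ 0.645.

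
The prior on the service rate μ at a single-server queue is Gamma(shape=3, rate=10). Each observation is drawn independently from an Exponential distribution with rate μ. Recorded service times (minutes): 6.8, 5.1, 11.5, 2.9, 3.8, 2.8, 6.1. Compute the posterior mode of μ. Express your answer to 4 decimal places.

The Exponential(rate=μ) likelihood is ∝ μ^n e^(−μΣtᵢ). Here n = 7 and Σtᵢ = 6.8 + 5.1 + 11.5 + 2.9 + 3.8 + 2.8 + 6.1 = 39.
Posterior ∝ μ^2e^(−10μ) · μ^7e^(−39μ) = μ^9e^(−49μ), i.e. Gamma(10, 49).
Mode = (a−1)/b = 9/49 ≈ 0.1837.

μ̂_MAP = 0.1837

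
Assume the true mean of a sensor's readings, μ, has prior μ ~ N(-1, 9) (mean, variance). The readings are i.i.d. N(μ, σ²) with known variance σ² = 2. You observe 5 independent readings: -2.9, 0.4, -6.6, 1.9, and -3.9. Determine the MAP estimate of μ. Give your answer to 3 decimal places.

μ̂_MAP = -2.168

n = 5; x̄ = ((-2.9) + 0.4 + (-6.6) + 1.9 + (-3.9))/5 = -11.1/5 = -2.22.
For a Normal prior and Normal likelihood with known variance, the posterior is Normal; its mode equals its mean, the precision-weighted average.
Prior precision 1/σ₀² = 1/9; data precision n/σ² = 5/2 = 2.5.
μ̂ = ((1/9)·(-1) + 2.5·(-2.22)) / (1/9 + 2.5) = (-1019/180)/(47/18) = -1019/470 ≈ -2.168.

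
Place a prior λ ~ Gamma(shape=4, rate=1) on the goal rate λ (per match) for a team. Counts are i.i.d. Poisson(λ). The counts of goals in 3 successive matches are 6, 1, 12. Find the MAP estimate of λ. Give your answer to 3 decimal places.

λ̂_MAP = 5.500

Σxᵢ = 6+1+12 = 19, with n = 3.
Posterior ∝ λ^3e^(−1λ) · λ^19e^(−3λ) = λ^22e^(−4λ), i.e. Gamma(shape=23, rate=4).
The mode of a Gamma(a, b) with a ≥ 1 (shape–rate) is (a−1)/b = 22/4 ≈ 5.500.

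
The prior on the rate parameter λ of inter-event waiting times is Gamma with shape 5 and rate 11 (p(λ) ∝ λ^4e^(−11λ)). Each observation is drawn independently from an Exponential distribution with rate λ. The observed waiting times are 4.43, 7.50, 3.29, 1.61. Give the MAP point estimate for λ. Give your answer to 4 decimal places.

The Exponential(rate=λ) likelihood is ∝ λ^n e^(−λΣtᵢ). Here n = 4 and Σtᵢ = 4.43 + 7.50 + 3.29 + 1.61 = 16.83.
Posterior ∝ λ^4e^(−11λ) · λ^4e^(−16.83λ) = λ^8e^(−27.83λ), i.e. Gamma(9, 27.83).
Mode = (a−1)/b = 8/27.83 ≈ 0.2875.

λ̂_MAP = 0.2875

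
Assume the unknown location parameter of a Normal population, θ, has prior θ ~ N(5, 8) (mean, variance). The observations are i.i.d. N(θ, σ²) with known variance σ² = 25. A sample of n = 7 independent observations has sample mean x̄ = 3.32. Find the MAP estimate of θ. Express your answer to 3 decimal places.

θ̂_MAP = 3.839

n = 7, x̄ = 3.32.
For a Normal prior and Normal likelihood with known variance, the posterior is Normal; its mode equals its mean, the precision-weighted average.
Prior precision 1/σ₀² = 1/8 = 0.125; data precision n/σ² = 7/25 = 0.28.
θ̂ = (0.125·5 + 0.28·3.32) / (0.125 + 0.28) = 1.5546/0.405 = 2591/675 ≈ 3.839.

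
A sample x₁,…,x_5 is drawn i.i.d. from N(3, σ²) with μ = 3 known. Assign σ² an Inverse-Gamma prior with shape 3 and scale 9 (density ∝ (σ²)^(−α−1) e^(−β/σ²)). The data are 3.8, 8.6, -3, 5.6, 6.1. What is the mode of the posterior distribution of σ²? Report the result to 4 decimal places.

σ̂²_MAP = 7.8746

Sum of squared deviations about the known mean: SS = (3.8−3)² + (8.6−3)² + (-3−3)² + (5.6−3)² + (6.1−3)² = 84.37.
The Normal likelihood contributes (σ²)^(−n/2) exp(−SS/(2σ²)), so the posterior is Inverse-Gamma(α + n/2, β + SS/2) = Inverse-Gamma(5.5, 51.185).
The mode of Inverse-Gamma(a, b) is b/(a+1) = 51.185/6.5 ≈ 7.8746.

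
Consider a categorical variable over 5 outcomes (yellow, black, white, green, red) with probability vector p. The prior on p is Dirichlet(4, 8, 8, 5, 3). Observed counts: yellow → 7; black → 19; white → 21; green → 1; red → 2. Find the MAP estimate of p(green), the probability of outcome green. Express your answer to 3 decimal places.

MAP estimate of p(green) = 0.068

The posterior is Dirichlet(αᵢ + nᵢ) = Dirichlet(11, 27, 29, 6, 5).
For a Dirichlet(a₁,…,a_K) with all aᵢ > 1, the mode has j-th component (aⱼ − 1)/(Σaᵢ − K).
Here Σaᵢ = 78 and K = 5, so p(green) = (6 − 1)/(78 − 5) = 5/73 ≈ 0.068.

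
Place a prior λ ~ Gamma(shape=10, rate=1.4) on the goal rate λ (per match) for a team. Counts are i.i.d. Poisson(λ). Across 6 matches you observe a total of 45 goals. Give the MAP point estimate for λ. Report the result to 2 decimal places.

Σxᵢ = 45, n = 6.
Posterior ∝ λ^9e^(−1.4λ) · λ^45e^(−6λ) = λ^54e^(−7.4λ), i.e. Gamma(shape=55, rate=7.4).
The mode of a Gamma(a, b) with a ≥ 1 (shape–rate) is (a−1)/b = 54/7.4 ≈ 7.30.

λ̂_MAP = 7.30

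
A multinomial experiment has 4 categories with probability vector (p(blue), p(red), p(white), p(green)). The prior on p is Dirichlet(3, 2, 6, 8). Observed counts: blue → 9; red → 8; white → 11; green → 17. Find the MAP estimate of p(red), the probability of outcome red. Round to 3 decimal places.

MAP estimate of p(red) = 0.150

The posterior is Dirichlet(αᵢ + nᵢ) = Dirichlet(12, 10, 17, 25).
For a Dirichlet(a₁,…,a_K) with all aᵢ > 1, the mode has j-th component (aⱼ − 1)/(Σaᵢ − K).
Here Σaᵢ = 64 and K = 4, so p(red) = (10 − 1)/(64 − 4) = 9/60 ≈ 0.150.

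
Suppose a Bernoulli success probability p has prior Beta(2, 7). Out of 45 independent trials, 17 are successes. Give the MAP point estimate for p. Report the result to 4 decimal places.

Prior: Beta(2, 7).
Data: 17 successes in 45 trials. The binomial likelihood contributes p^17(1−p)^28, so the posterior is Beta(2+17, 7+28) = Beta(19, 35).
For Beta(a, b) with a, b > 1 the mode is (a−1)/(a+b−2) = 18/52 ≈ 0.3462.

p̂_MAP = 0.3462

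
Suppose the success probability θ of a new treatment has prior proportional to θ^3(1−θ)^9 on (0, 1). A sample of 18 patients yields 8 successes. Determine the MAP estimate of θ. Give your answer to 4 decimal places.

The prior density ∝ θ^3(1−θ)^9 is the kernel of Beta(4, 10).
Data: 8 successes in 18 trials. The binomial likelihood contributes θ^8(1−θ)^10, so the posterior is Beta(4+8, 10+10) = Beta(12, 20).
For Beta(a, b) with a, b > 1 the mode is (a−1)/(a+b−2) = 11/30 ≈ 0.3667.

θ̂_MAP = 0.3667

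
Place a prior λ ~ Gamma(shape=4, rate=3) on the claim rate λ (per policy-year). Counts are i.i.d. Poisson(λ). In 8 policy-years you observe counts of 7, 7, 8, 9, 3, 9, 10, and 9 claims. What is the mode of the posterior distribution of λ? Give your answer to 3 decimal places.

Σxᵢ = 7+7+8+9+3+9+10+9 = 62, with n = 8.
Posterior ∝ λ^3e^(−3λ) · λ^62e^(−8λ) = λ^65e^(−11λ), i.e. Gamma(shape=66, rate=11).
The mode of a Gamma(a, b) with a ≥ 1 (shape–rate) is (a−1)/b = 65/11 ≈ 5.909.

λ̂_MAP = 5.909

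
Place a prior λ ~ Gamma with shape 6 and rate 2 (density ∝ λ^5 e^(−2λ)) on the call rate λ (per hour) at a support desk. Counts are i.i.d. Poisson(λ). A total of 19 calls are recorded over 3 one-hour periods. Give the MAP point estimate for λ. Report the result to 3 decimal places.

λ̂_MAP = 4.800

Σxᵢ = 19, n = 3.
Posterior ∝ λ^5e^(−2λ) · λ^19e^(−3λ) = λ^24e^(−5λ), i.e. Gamma(shape=25, rate=5).
The mode of a Gamma(a, b) with a ≥ 1 (shape–rate) is (a−1)/b = 24/5 ≈ 4.800.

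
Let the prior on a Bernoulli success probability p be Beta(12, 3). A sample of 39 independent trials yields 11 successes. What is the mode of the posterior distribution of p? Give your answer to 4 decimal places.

Prior: Beta(12, 3).
Data: 11 successes in 39 trials. The binomial likelihood contributes p^11(1−p)^28, so the posterior is Beta(12+11, 3+28) = Beta(23, 31).
For Beta(a, b) with a, b > 1 the mode is (a−1)/(a+b−2) = 22/52 ≈ 0.4231.

p̂_MAP = 0.4231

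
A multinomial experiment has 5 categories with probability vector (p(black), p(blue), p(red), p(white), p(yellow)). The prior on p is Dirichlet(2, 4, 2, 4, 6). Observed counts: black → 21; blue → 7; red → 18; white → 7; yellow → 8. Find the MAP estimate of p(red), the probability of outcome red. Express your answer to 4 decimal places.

The posterior is Dirichlet(αᵢ + nᵢ) = Dirichlet(23, 11, 20, 11, 14).
For a Dirichlet(a₁,…,a_K) with all aᵢ > 1, the mode has j-th component (aⱼ − 1)/(Σaᵢ − K).
Here Σaᵢ = 79 and K = 5, so p(red) = (20 − 1)/(79 − 5) = 19/74 ≈ 0.2568.

MAP estimate of p(red) = 0.2568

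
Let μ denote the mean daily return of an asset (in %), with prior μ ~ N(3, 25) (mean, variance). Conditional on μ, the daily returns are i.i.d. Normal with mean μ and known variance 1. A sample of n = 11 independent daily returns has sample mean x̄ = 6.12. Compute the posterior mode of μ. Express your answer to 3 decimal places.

n = 11, x̄ = 6.12.
For a Normal prior and Normal likelihood with known variance, the posterior is Normal; its mode equals its mean, the precision-weighted average.
Prior precision 1/σ₀² = 1/25 = 0.04; data precision n/σ² = 11/1 = 11.
μ̂ = (0.04·3 + 11·6.12) / (0.04 + 11) = 67.44/11.04 = 281/46 ≈ 6.109.

μ̂_MAP = 6.109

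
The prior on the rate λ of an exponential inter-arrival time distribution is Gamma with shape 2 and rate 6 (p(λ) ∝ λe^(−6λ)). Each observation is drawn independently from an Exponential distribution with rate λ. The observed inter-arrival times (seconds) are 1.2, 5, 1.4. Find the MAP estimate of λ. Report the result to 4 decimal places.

The Exponential(rate=λ) likelihood is ∝ λ^n e^(−λΣtᵢ). Here n = 3 and Σtᵢ = 1.2 + 5 + 1.4 = 7.6.
Posterior ∝ λe^(−6λ) · λ^3e^(−7.6λ) = λ^4e^(−13.6λ), i.e. Gamma(5, 13.6).
Mode = (a−1)/b = 4/13.6 ≈ 0.2941.

λ̂_MAP = 0.2941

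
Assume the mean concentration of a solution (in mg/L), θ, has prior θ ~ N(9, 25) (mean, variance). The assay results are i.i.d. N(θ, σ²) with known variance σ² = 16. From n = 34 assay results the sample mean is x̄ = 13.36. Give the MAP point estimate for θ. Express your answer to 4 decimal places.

θ̂_MAP = 13.2794

n = 34, x̄ = 13.36.
For a Normal prior and Normal likelihood with known variance, the posterior is Normal; its mode equals its mean, the precision-weighted average.
Prior precision 1/σ₀² = 1/25 = 0.04; data precision n/σ² = 34/16 = 2.125.
θ̂ = (0.04·9 + 2.125·13.36) / (0.04 + 2.125) = 28.75/2.165 = 5750/433 ≈ 13.2794.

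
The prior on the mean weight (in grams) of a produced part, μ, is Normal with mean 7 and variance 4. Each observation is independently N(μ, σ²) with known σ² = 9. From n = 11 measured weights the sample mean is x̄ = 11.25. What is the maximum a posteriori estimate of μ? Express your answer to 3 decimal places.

n = 11, x̄ = 11.25.
For a Normal prior and Normal likelihood with known variance, the posterior is Normal; its mode equals its mean, the precision-weighted average.
Prior precision 1/σ₀² = 1/4 = 0.25; data precision n/σ² = 11/9.
μ̂ = (0.25·7 + (11/9)·11.25) / (0.25 + 11/9) = 15.5/(53/36) = 558/53 ≈ 10.528.

μ̂_MAP = 10.528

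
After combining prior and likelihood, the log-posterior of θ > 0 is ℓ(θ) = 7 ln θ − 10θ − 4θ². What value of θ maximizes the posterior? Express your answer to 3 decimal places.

ℓ'(θ) = 7/θ − 10 − 8θ. Setting this to zero and multiplying by θ: 8θ² + 10θ − 7 = 0.
θ = (−10 + √(10² + 4·8·7)) / (2·8) = (−10 + √324) / 16 = (−10 + 18)/16 = 1/2.
ℓ''(θ) = −7/θ² − 8 < 0, confirming a maximum.

θ̂_MAP = 0.500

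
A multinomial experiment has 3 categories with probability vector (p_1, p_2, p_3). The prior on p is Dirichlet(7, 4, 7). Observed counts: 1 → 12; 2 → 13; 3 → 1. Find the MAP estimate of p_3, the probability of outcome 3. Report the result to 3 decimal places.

MAP estimate: 0.171

The posterior is Dirichlet(αᵢ + nᵢ) = Dirichlet(19, 17, 8).
For a Dirichlet(a₁,…,a_K) with all aᵢ > 1, the mode has j-th component (aⱼ − 1)/(Σaᵢ − K).
Here Σaᵢ = 44 and K = 3, so p_3 = (8 − 1)/(44 − 3) = 7/41 ≈ 0.171.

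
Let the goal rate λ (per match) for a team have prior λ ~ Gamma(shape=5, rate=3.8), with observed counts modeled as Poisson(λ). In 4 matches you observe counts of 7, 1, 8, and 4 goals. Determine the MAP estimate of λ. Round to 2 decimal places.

λ̂_MAP = 3.08

Σxᵢ = 7+1+8+4 = 20, with n = 4.
Posterior ∝ λ^4e^(−3.8λ) · λ^20e^(−4λ) = λ^24e^(−7.8λ), i.e. Gamma(shape=25, rate=7.8).
The mode of a Gamma(a, b) with a ≥ 1 (shape–rate) is (a−1)/b = 24/7.8 ≈ 3.08.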